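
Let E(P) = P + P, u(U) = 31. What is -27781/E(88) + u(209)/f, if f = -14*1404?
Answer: -68258599/432432 ≈ -157.85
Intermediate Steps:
E(P) = 2*P
f = -19656
-27781/E(88) + u(209)/f = -27781/(2*88) + 31/(-19656) = -27781/176 + 31*(-1/19656) = -27781*1/176 - 31/19656 = -27781/176 - 31/19656 = -68258599/432432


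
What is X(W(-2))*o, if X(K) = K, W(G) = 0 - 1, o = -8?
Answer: 8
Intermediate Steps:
W(G) = -1
X(W(-2))*o = -1*(-8) = 8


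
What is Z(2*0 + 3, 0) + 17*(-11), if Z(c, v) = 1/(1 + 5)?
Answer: -1121/6 ≈ -186.83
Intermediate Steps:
Z(c, v) = ⅙ (Z(c, v) = 1/6 = ⅙)
Z(2*0 + 3, 0) + 17*(-11) = ⅙ + 17*(-11) = ⅙ - 187 = -1121/6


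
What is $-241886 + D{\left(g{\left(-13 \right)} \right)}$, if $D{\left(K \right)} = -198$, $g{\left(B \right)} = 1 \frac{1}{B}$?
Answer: $-242084$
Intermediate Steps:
$g{\left(B \right)} = \frac{1}{B}$
$-241886 + D{\left(g{\left(-13 \right)} \right)} = -241886 - 198 = -242084$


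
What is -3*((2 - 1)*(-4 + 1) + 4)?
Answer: -3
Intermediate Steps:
-3*((2 - 1)*(-4 + 1) + 4) = -3*(1*(-3) + 4) = -3*(-3 + 4) = -3*1 = -3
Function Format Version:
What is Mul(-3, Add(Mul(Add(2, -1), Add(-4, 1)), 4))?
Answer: -3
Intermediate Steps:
Mul(-3, Add(Mul(Add(2, -1), Add(-4, 1)), 4)) = Mul(-3, Add(Mul(1, -3), 4)) = Mul(-3, Add(-3, 4)) = Mul(-3, 1) = -3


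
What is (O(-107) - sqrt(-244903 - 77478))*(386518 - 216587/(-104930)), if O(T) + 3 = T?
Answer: -63733293371/1499 - 5793935761*I*sqrt(322381)/14990 ≈ -4.2517e+7 - 2.1946e+8*I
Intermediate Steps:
O(T) = -3 + T
(O(-107) - sqrt(-244903 - 77478))*(386518 - 216587/(-104930)) = ((-3 - 107) - sqrt(-244903 - 77478))*(386518 - 216587/(-104930)) = (-110 - sqrt(-322381))*(386518 - 216587*(-1/104930)) = (-110 - I*sqrt(322381))*(386518 + 30941/14990) = (-110 - I*sqrt(322381))*(5793935761/14990) = -63733293371/1499 - 5793935761*I*sqrt(322381)/14990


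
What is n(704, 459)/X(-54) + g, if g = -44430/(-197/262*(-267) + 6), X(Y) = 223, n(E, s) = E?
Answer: -852576932/4026711 ≈ -211.73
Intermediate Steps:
g = -3880220/18057 (g = -44430/(-197*1/262*(-267) + 6) = -44430/(-197/262*(-267) + 6) = -44430/(52599/262 + 6) = -44430/54171/262 = -44430*262/54171 = -3880220/18057 ≈ -214.89)
n(704, 459)/X(-54) + g = 704/223 - 3880220/18057 = -852576932/4026711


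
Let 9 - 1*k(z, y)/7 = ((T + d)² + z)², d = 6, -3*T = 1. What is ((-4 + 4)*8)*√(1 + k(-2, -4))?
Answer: 0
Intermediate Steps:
T = -⅓ (T = -⅓*1 = -⅓ ≈ -0.33333)
k(z, y) = 63 - 7*(289/9 + z)² (k(z, y) = 63 - 7*((-⅓ + 6)² + z)² = 63 - 7*((17/3)² + z)² = 63 - 7*(289/9 + z)²)
((-4 + 4)*8)*√(1 + k(-2, -4)) = ((-4 + 4)*8)*√(1 + (63 - 7*(289 + 9*(-2))²/81)) = (0*8)*√(1 + (63 - 7*(289 - 18)²/81)) = 0*√(1 + (63 - 7/81*271²)) = 0*√(1 + (63 - 7/81*73441)) = 0*√(1 + (63 - 514087/81)) = 0*√(1 - 508984/81) = 0*√(-508903/81) = 0*(I*√508903/9) = 0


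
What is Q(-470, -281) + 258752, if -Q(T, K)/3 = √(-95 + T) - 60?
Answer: 258932 - 3*I*√565 ≈ 2.5893e+5 - 71.309*I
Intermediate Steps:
Q(T, K) = 180 - 3*√(-95 + T) (Q(T, K) = -3*(√(-95 + T) - 60) = -3*(-60 + √(-95 + T)) = 180 - 3*√(-95 + T))
Q(-470, -281) + 258752 = (180 - 3*√(-95 - 470)) + 258752 = (180 - 3*I*√565) + 258752 = 258932 - 3*I*√565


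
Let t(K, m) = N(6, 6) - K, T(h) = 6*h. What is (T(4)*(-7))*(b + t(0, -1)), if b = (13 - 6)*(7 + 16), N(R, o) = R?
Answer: -28056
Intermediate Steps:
t(K, m) = 6 - K
b = 161 (b = 7*23 = 161)
(T(4)*(-7))*(b + t(0, -1)) = ((6*4)*(-7))*(161 + (6 - 1*0)) = (24*(-7))*(161 + (6 + 0)) = -168*(161 + 6) = -168*167 = -28056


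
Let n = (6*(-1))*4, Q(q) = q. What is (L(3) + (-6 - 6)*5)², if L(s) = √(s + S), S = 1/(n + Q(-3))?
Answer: 97280/27 - 160*√15/3 ≈ 3396.4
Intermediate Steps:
n = -24 (n = -6*4 = -24)
S = -1/27 (S = 1/(-24 - 3) = 1/(-27) = -1/27 ≈ -0.037037)
L(s) = √(-1/27 + s) (L(s) = √(s - 1/27) = √(-1/27 + s))
(L(3) + (-6 - 6)*5)² = (√(-3 + 81*3)/9 + (-6 - 6)*5)² = (√(-3 + 243)/9 - 12*5)² = (√240/9 - 60)² = ((4*√15)/9 - 60)² = (4*√15/9 - 60)² = (-60 + 4*√15/9)²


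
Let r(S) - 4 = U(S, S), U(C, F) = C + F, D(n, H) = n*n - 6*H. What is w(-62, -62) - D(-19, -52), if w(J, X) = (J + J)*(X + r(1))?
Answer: 6271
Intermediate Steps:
D(n, H) = n² - 6*H
r(S) = 4 + 2*S (r(S) = 4 + (S + S) = 4 + 2*S)
w(J, X) = 2*J*(6 + X) (w(J, X) = (J + J)*(X + (4 + 2*1)) = (2*J)*(X + (4 + 2)) = (2*J)*(X + 6) = (2*J)*(6 + X) = 2*J*(6 + X))
w(-62, -62) - D(-19, -52) = 2*(-62)*(6 - 62) - ((-19)² - 6*(-52)) = 2*(-62)*(-56) - (361 + 312) = 6944 - 1*673 = 6944 - 673 = 6271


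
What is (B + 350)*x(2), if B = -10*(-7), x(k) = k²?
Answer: 1680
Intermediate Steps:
B = 70
(B + 350)*x(2) = (70 + 350)*2² = 420*4 = 1680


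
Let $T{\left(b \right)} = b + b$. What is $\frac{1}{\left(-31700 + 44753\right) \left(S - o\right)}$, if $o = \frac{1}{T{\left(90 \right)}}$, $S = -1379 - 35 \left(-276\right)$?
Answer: $\frac{60}{6485509229} \approx 9.2514 \cdot 10^{-9}$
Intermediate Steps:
$T{\left(b \right)} = 2 b$
$S = 8281$ ($S = -1379 - -9660 = -1379 + 9660 = 8281$)
$o = \frac{1}{180}$ ($o = \frac{1}{2 \cdot 90} = \frac{1}{180} \approx 0.0055556$)
$\frac{1}{\left(-31700 + 44753\right) \left(S - o\right)} = \frac{1}{\left(-31700 + 44753\right) \left(8281 - \frac{1}{180}\right)} = \frac{1}{13053 \left(8281 - \frac{1}{180}\right)} = \frac{1}{13053 \cdot \frac{1490579}{180}} = \frac{1}{13053} \cdot \frac{180}{1490579} = \frac{60}{6485509229}$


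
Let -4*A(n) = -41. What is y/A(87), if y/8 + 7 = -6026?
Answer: -193056/41 ≈ -4708.7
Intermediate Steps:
y = -48264 (y = -56 + 8*(-6026) = -56 - 48208 = -48264)
A(n) = 41/4 (A(n) = -1/4*(-41) = 41/4)
y/A(87) = -48264/41/4 = -48264*4/41 = -193056/41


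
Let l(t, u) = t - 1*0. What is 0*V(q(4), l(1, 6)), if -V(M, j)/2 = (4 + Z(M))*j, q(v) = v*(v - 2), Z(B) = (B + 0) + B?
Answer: 0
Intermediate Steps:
Z(B) = 2*B (Z(B) = B + B = 2*B)
l(t, u) = t (l(t, u) = t + 0 = t)
q(v) = v*(-2 + v)
V(M, j) = -2*j*(4 + 2*M) (V(M, j) = -2*(4 + 2*M)*j = -2*j*(4 + 2*M))
0*V(q(4), l(1, 6)) = 0*(-4*1*(2 + 4*(-2 + 4))) = 0*(-4*1*(2 + 4*2)) = 0*(-4*1*(2 + 8)) = 0*(-4*1*10) = 0*(-40) = 0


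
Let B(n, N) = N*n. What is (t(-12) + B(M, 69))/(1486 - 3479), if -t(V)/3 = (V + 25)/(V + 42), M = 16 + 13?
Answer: -19997/19930 ≈ -1.0034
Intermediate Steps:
M = 29
t(V) = -3*(25 + V)/(42 + V) (t(V) = -3*(V + 25)/(V + 42) = -3*(25 + V)/(42 + V))
(t(-12) + B(M, 69))/(1486 - 3479) = (3*(-25 - 1*(-12))/(42 - 12) + 69*29)/(1486 - 3479) = (3*(-25 + 12)/30 + 2001)/(-1993) = (3*(1/30)*(-13) + 2001)*(-1/1993) = (-13/10 + 2001)*(-1/1993) = (19997/10)*(-1/1993) = -19997/19930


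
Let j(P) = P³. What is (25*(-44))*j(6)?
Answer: -237600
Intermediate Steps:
(25*(-44))*j(6) = (25*(-44))*6³ = -1100*216 = -237600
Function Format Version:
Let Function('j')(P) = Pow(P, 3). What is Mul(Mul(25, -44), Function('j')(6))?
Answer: -237600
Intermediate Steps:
Mul(Mul(25, -44), Function('j')(6)) = Mul(Mul(25, -44), Pow(6, 3)) = Mul(-1100, 216) = -237600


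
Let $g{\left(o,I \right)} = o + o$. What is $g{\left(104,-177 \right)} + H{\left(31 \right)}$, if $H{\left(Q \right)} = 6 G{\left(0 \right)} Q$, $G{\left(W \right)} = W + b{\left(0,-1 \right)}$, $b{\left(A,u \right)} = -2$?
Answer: $-164$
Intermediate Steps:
$g{\left(o,I \right)} = 2 o$
$G{\left(W \right)} = -2 + W$ ($G{\left(W \right)} = W - 2 = -2 + W$)
$H{\left(Q \right)} = - 12 Q$ ($H{\left(Q \right)} = 6 \left(-2 + 0\right) Q = 6 \left(-2\right) Q = - 12 Q$)
$g{\left(104,-177 \right)} + H{\left(31 \right)} = 2 \cdot 104 - 372 = 208 - 372 = -164$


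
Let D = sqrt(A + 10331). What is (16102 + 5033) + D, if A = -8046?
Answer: 21135 + sqrt(2285) ≈ 21183.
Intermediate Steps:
D = sqrt(2285) (D = sqrt(-8046 + 10331) = sqrt(2285) ≈ 47.802)
(16102 + 5033) + D = (16102 + 5033) + sqrt(2285) = 21135 + sqrt(2285)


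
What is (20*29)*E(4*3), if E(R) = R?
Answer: 6960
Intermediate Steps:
(20*29)*E(4*3) = (20*29)*(4*3) = 580*12 = 6960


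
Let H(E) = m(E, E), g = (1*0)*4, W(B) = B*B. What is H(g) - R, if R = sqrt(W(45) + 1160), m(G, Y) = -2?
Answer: -2 - 7*sqrt(65) ≈ -58.436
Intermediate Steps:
W(B) = B**2
R = 7*sqrt(65) (R = sqrt(45**2 + 1160) = sqrt(2025 + 1160) = sqrt(3185) = 7*sqrt(65) ≈ 56.436)
g = 0 (g = 0*4 = 0)
H(E) = -2
H(g) - R = -2 - 7*sqrt(65)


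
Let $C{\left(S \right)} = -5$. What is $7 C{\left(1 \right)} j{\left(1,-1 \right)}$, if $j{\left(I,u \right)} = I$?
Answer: $-35$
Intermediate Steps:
$7 C{\left(1 \right)} j{\left(1,-1 \right)} = 7 \left(-5\right) 1 = \left(-35\right) 1 = -35$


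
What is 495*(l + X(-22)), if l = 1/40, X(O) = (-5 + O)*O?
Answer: 2352339/8 ≈ 2.9404e+5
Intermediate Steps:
X(O) = O*(-5 + O)
l = 1/40 ≈ 0.025000
495*(l + X(-22)) = 495*(1/40 - 22*(-5 - 22)) = 495*(1/40 - 22*(-27)) = 495*(1/40 + 594) = 495*(23761/40) = 2352339/8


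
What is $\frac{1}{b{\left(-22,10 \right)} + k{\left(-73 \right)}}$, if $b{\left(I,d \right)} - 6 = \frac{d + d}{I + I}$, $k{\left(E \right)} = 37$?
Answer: $\frac{11}{468} \approx 0.023504$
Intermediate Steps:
$b{\left(I,d \right)} = 6 + \frac{d}{I}$ ($b{\left(I,d \right)} = 6 + \frac{d + d}{I + I} = 6 + \frac{2 d}{2 I} = 6 + 2 d \frac{1}{2 I} = 6 + \frac{d}{I}$)
$\frac{1}{b{\left(-22,10 \right)} + k{\left(-73 \right)}} = \frac{1}{\left(6 + \frac{10}{-22}\right) + 37} = \frac{1}{\left(6 + 10 \left(- \frac{1}{22}\right)\right) + 37} = \frac{1}{\left(6 - \frac{5}{11}\right) + 37} = \frac{1}{\frac{61}{11} + 37} = \frac{1}{\frac{468}{11}} = \frac{11}{468}$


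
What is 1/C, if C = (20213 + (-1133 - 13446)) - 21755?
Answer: -1/16121 ≈ -6.2031e-5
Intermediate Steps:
C = -16121 (C = (20213 - 14579) - 21755 = 5634 - 21755 = -16121)
1/C = 1/(-16121) = -1/16121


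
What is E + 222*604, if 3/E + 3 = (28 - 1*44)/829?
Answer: 335619777/2503 ≈ 1.3409e+5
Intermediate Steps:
E = -2487/2503 (E = 3/(-3 + (28 - 1*44)/829) = 3/(-3 + (28 - 44)*(1/829)) = 3/(-3 - 16*1/829) = 3/(-3 - 16/829) = 3/(-2503/829) = 3*(-829/2503) = -2487/2503 ≈ -0.99361)
E + 222*604 = -2487/2503 + 222*604 = -2487/2503 + 134088 = 335619777/2503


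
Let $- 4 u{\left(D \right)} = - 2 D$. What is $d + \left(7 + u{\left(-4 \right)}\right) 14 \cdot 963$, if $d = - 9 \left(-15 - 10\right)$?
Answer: $67635$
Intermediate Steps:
$u{\left(D \right)} = \frac{D}{2}$ ($u{\left(D \right)} = - \frac{\left(-2\right) D}{4} = \frac{D}{2}$)
$d = 225$ ($d = \left(-9\right) \left(-25\right) = 225$)
$d + \left(7 + u{\left(-4 \right)}\right) 14 \cdot 963 = 225 + \left(7 + \frac{1}{2} \left(-4\right)\right) 14 \cdot 963 = 225 + \left(7 - 2\right) 14 \cdot 963 = 225 + 5 \cdot 14 \cdot 963 = 225 + 70 \cdot 963 = 225 + 67410 = 67635$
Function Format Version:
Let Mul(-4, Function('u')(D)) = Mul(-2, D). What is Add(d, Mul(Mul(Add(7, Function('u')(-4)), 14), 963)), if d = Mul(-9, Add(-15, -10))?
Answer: 67635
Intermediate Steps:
Function('u')(D) = Mul(Rational(1, 2), D) (Function('u')(D) = Mul(Rational(-1, 4), Mul(-2, D)) = Mul(Rational(1, 2), D))
d = 225 (d = Mul(-9, -25) = 225)
Add(d, Mul(Mul(Add(7, Function('u')(-4)), 14), 963)) = Add(225, Mul(Mul(Add(7, Mul(Rational(1, 2), -4)), 14), 963)) = Add(225, Mul(Mul(Add(7, -2), 14), 963)) = Add(225, Mul(Mul(5, 14), 963)) = Add(225, Mul(70, 963)) = Add(225, 67410) = 67635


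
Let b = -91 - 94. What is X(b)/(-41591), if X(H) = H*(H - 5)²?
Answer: 351500/2189 ≈ 160.58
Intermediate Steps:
b = -185
X(H) = H*(-5 + H)²
X(b)/(-41591) = -185*(-5 - 185)²/(-41591) = -185*(-190)²*(-1/41591) = -185*36100*(-1/41591) = -6678500*(-1/41591) = 351500/2189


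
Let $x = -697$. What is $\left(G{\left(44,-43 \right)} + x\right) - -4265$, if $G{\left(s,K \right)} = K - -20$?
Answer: $3545$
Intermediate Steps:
$G{\left(s,K \right)} = 20 + K$ ($G{\left(s,K \right)} = K + 20 = 20 + K$)
$\left(G{\left(44,-43 \right)} + x\right) - -4265 = \left(\left(20 - 43\right) - 697\right) - -4265 = \left(-23 - 697\right) + 4265 = -720 + 4265 = 3545$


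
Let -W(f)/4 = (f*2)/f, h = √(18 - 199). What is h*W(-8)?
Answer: -8*I*√181 ≈ -107.63*I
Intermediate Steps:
h = I*√181 (h = √(-181) = I*√181 ≈ 13.454*I)
W(f) = -8 (W(f) = -4*f*2/f = -4*2*f/f = -4*2 = -8)
h*W(-8) = (I*√181)*(-8) = -8*I*√181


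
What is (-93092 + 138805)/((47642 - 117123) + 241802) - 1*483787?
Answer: -83366613914/172321 ≈ -4.8379e+5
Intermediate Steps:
(-93092 + 138805)/((47642 - 117123) + 241802) - 1*483787 = 45713/(-69481 + 241802) - 483787 = 45713/172321 - 483787 = -83366613914/172321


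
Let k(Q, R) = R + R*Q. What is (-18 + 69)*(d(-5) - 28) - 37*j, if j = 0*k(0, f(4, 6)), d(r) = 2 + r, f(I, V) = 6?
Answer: -1581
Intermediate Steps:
k(Q, R) = R + Q*R
j = 0 (j = 0*(6*(1 + 0)) = 0*(6*1) = 0*6 = 0)
(-18 + 69)*(d(-5) - 28) - 37*j = (-18 + 69)*((2 - 5) - 28) - 37*0 = 51*(-3 - 28) + 0 = 51*(-31) + 0 = -1581 + 0 = -1581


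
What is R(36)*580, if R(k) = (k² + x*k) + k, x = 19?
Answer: 1169280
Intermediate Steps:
R(k) = k² + 20*k (R(k) = (k² + 19*k) + k = k² + 20*k)
R(36)*580 = (36*(20 + 36))*580 = (36*56)*580 = 2016*580 = 1169280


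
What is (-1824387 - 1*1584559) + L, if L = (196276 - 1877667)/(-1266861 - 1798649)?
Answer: -10450156371069/3065510 ≈ -3.4089e+6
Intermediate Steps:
L = 1681391/3065510 (L = -1681391/(-3065510) = -1681391*(-1/3065510) = 1681391/3065510 ≈ 0.54849)
(-1824387 - 1*1584559) + L = (-1824387 - 1*1584559) + 1681391/3065510 = (-1824387 - 1584559) + 1681391/3065510 = -3408946 + 1681391/3065510 = -10450156371069/3065510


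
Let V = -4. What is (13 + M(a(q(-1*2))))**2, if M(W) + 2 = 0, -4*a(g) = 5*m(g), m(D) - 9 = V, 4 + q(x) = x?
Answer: 121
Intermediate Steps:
q(x) = -4 + x
m(D) = 5 (m(D) = 9 - 4 = 5)
a(g) = -25/4 (a(g) = -5*5/4 = -1/4*25 = -25/4)
M(W) = -2 (M(W) = -2 + 0 = -2)
(13 + M(a(q(-1*2))))**2 = (13 - 2)**2 = 11**2 = 121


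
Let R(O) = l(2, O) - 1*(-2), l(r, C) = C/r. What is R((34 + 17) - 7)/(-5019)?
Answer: -8/1673 ≈ -0.0047818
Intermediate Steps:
R(O) = 2 + O/2 (R(O) = O/2 - 1*(-2) = O*(½) + 2 = O/2 + 2 = 2 + O/2)
R((34 + 17) - 7)/(-5019) = (2 + ((34 + 17) - 7)/2)/(-5019) = (2 + (51 - 7)/2)*(-1/5019) = (2 + (½)*44)*(-1/5019) = (2 + 22)*(-1/5019) = 24*(-1/5019) = -8/1673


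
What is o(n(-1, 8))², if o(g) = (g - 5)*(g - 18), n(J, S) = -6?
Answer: 69696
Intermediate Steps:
o(g) = (-18 + g)*(-5 + g) (o(g) = (-5 + g)*(-18 + g) = (-18 + g)*(-5 + g))
o(n(-1, 8))² = (90 + (-6)² - 23*(-6))² = (90 + 36 + 138)² = 264² = 69696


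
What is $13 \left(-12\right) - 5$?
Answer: $-161$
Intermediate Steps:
$13 \left(-12\right) - 5 = -156 - 5 = -161$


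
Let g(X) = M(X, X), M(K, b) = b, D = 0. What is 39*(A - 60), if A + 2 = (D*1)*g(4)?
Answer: -2418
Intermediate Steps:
g(X) = X
A = -2 (A = -2 + (0*1)*4 = -2 + 0*4 = -2 + 0 = -2)
39*(A - 60) = 39*(-2 - 60) = 39*(-62) = -2418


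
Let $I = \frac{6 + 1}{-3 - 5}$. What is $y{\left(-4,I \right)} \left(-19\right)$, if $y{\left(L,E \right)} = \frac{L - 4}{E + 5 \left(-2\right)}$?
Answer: $- \frac{1216}{87} \approx -13.977$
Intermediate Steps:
$I = - \frac{7}{8}$ ($I = \frac{7}{-8} = 7 \left(- \frac{1}{8}\right) = - \frac{7}{8} \approx -0.875$)
$y{\left(L,E \right)} = \frac{-4 + L}{-10 + E}$ ($y{\left(L,E \right)} = \frac{-4 + L}{E - 10} = \frac{-4 + L}{-10 + E}$)
$y{\left(-4,I \right)} \left(-19\right) = \frac{-4 - 4}{-10 - \frac{7}{8}} \left(-19\right) = \frac{1}{- \frac{87}{8}} \left(-8\right) \left(-19\right) = \left(- \frac{8}{87}\right) \left(-8\right) \left(-19\right) = \frac{64}{87} \left(-19\right) = - \frac{1216}{87}$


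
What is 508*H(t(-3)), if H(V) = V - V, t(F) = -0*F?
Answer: 0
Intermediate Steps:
t(F) = 0 (t(F) = -1*0 = 0)
H(V) = 0
508*H(t(-3)) = 508*0 = 0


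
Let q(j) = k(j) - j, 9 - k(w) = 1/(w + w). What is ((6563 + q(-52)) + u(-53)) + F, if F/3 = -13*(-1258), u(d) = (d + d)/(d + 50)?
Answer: 17385059/312 ≈ 55721.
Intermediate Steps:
k(w) = 9 - 1/(2*w) (k(w) = 9 - 1/(w + w) = 9 - 1/(2*w))
q(j) = 9 - j - 1/(2*j) (q(j) = (9 - 1/(2*j)) - j = 9 - j - 1/(2*j))
u(d) = 2*d/(50 + d) (u(d) = (2*d)/(50 + d) = 2*d/(50 + d))
F = 49062 (F = 3*(-13*(-1258)) = 3*16354 = 49062)
((6563 + q(-52)) + u(-53)) + F = ((6563 + (9 - 1*(-52) - 1/2/(-52))) + 2*(-53)/(50 - 53)) + 49062 = ((6563 + (9 + 52 - 1/2*(-1/52))) + 2*(-53)/(-3)) + 49062 = ((6563 + (9 + 52 + 1/104)) + 2*(-53)*(-1/3)) + 49062 = ((6563 + 6345/104) + 106/3) + 49062 = (688897/104 + 106/3) + 49062 = 2077715/312 + 49062 = 17385059/312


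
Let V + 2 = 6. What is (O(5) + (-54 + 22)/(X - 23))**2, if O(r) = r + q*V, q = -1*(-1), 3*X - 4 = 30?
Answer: 168921/1225 ≈ 137.89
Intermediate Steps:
V = 4 (V = -2 + 6 = 4)
X = 34/3 (X = 4/3 + (1/3)*30 = 4/3 + 10 = 34/3 ≈ 11.333)
q = 1
O(r) = 4 + r (O(r) = r + 1*4 = r + 4 = 4 + r)
(O(5) + (-54 + 22)/(X - 23))**2 = ((4 + 5) + (-54 + 22)/(34/3 - 23))**2 = (9 - 32/(-35/3))**2 = (9 - 32*(-3/35))**2 = (9 + 96/35)**2 = (411/35)**2 = 168921/1225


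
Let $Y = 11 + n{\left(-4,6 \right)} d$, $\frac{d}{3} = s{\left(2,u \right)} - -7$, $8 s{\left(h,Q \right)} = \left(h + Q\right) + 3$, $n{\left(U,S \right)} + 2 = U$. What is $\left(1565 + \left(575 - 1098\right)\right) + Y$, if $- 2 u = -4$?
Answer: $\frac{3645}{4} \approx 911.25$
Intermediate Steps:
$u = 2$ ($u = \left(- \frac{1}{2}\right) \left(-4\right) = 2$)
$n{\left(U,S \right)} = -2 + U$
$s{\left(h,Q \right)} = \frac{3}{8} + \frac{Q}{8} + \frac{h}{8}$ ($s{\left(h,Q \right)} = \frac{\left(h + Q\right) + 3}{8} = \frac{\left(Q + h\right) + 3}{8} = \frac{3 + Q + h}{8} = \frac{3}{8} + \frac{Q}{8} + \frac{h}{8}$)
$d = \frac{189}{8}$ ($d = 3 \left(\left(\frac{3}{8} + \frac{1}{8} \cdot 2 + \frac{1}{8} \cdot 2\right) - -7\right) = 3 \left(\left(\frac{3}{8} + \frac{1}{4} + \frac{1}{4}\right) + 7\right) = 3 \left(\frac{7}{8} + 7\right) = 3 \cdot \frac{63}{8} = \frac{189}{8} \approx 23.625$)
$Y = - \frac{523}{4}$ ($Y = 11 + \left(-2 - 4\right) \frac{189}{8} = 11 - \frac{567}{4} = - \frac{523}{4} \approx -130.75$)
$\left(1565 + \left(575 - 1098\right)\right) + Y = \left(1565 + \left(575 - 1098\right)\right) - \frac{523}{4} = \left(1565 - 523\right) - \frac{523}{4} = 1042 - \frac{523}{4} = \frac{3645}{4}$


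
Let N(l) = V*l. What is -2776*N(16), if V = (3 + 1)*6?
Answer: -1065984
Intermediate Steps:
V = 24 (V = 4*6 = 24)
N(l) = 24*l
-2776*N(16) = -66624*16 = -2776*384 = -1065984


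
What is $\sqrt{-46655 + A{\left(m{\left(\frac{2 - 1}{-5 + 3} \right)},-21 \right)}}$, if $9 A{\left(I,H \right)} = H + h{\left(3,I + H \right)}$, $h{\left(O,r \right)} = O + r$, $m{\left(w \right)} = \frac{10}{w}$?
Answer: $\frac{i \sqrt{419954}}{3} \approx 216.01 i$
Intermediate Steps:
$A{\left(I,H \right)} = \frac{1}{3} + \frac{I}{9} + \frac{2 H}{9}$ ($A{\left(I,H \right)} = \frac{H + \left(3 + \left(I + H\right)\right)}{9} = \frac{H + \left(3 + \left(H + I\right)\right)}{9} = \frac{H + \left(3 + H + I\right)}{9} = \frac{3 + I + 2 H}{9} = \frac{1}{3} + \frac{I}{9} + \frac{2 H}{9}$)
$\sqrt{-46655 + A{\left(m{\left(\frac{2 - 1}{-5 + 3} \right)},-21 \right)}} = \sqrt{-46655 + \left(\frac{1}{3} + \frac{10 \frac{1}{\left(2 - 1\right) \frac{1}{-5 + 3}}}{9} + \frac{2}{9} \left(-21\right)\right)} = \sqrt{-46655 + \left(\frac{1}{3} + \frac{10 \frac{1}{1 \frac{1}{-2}}}{9} - \frac{14}{3}\right)} = \sqrt{-46655 + \left(\frac{1}{3} + \frac{10 \frac{1}{1 \left(- \frac{1}{2}\right)}}{9} - \frac{14}{3}\right)} = \sqrt{-46655 + \left(\frac{1}{3} + \frac{10 \frac{1}{- \frac{1}{2}}}{9} - \frac{14}{3}\right)} = \sqrt{-46655 + \left(\frac{1}{3} + \frac{10 \left(-2\right)}{9} - \frac{14}{3}\right)} = \sqrt{-46655 + \left(\frac{1}{3} + \frac{1}{9} \left(-20\right) - \frac{14}{3}\right)} = \sqrt{-46655 - \frac{59}{9}} = \sqrt{- \frac{419954}{9}} = \frac{i \sqrt{419954}}{3}$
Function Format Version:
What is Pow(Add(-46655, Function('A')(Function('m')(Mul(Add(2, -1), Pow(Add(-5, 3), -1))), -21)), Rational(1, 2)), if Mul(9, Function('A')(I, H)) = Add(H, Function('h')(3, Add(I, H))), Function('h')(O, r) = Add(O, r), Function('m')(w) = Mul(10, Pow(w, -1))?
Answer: Mul(Rational(1, 3), I, Pow(419954, Rational(1, 2))) ≈ Mul(216.01, I)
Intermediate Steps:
Function('A')(I, H) = Add(Rational(1, 3), Mul(Rational(1, 9), I), Mul(Rational(2, 9), H)) (Function('A')(I, H) = Mul(Rational(1, 9), Add(H, Add(3, Add(I, H)))) = Mul(Rational(1, 9), Add(H, Add(3, Add(H, I)))) = Mul(Rational(1, 9), Add(H, Add(3, H, I))) = Mul(Rational(1, 9), Add(3, I, Mul(2, H))) = Add(Rational(1, 3), Mul(Rational(1, 9), I), Mul(Rational(2, 9), H)))
Pow(Add(-46655, Function('A')(Function('m')(Mul(Add(2, -1), Pow(Add(-5, 3), -1))), -21)), Rational(1, 2)) = Pow(Add(-46655, Add(Rational(1, 3), Mul(Rational(1, 9), Mul(10, Pow(Mul(Add(2, -1), Pow(Add(-5, 3), -1)), -1))), Mul(Rational(2, 9), -21))), Rational(1, 2)) = Pow(Add(-46655, Add(Rational(1, 3), Mul(Rational(1, 9), Mul(10, Pow(Mul(1, Pow(-2, -1)), -1))), Rational(-14, 3))), Rational(1, 2)) = Pow(Add(-46655, Add(Rational(1, 3), Mul(Rational(1, 9), Mul(10, Pow(Mul(1, Rational(-1, 2)), -1))), Rational(-14, 3))), Rational(1, 2)) = Pow(Add(-46655, Add(Rational(1, 3), Mul(Rational(1, 9), Mul(10, Pow(Rational(-1, 2), -1))), Rational(-14, 3))), Rational(1, 2)) = Pow(Add(-46655, Add(Rational(1, 3), Mul(Rational(1, 9), Mul(10, -2)), Rational(-14, 3))), Rational(1, 2)) = Pow(Add(-46655, Add(Rational(1, 3), Mul(Rational(1, 9), -20), Rational(-14, 3))), Rational(1, 2)) = Pow(Add(-46655, Add(Rational(1, 3), Rational(-20, 9), Rational(-14, 3))), Rational(1, 2)) = Pow(Add(-46655, Rational(-59, 9)), Rational(1, 2)) = Pow(Rational(-419954, 9), Rational(1, 2)) = Mul(Rational(1, 3), I, Pow(419954, Rational(1, 2)))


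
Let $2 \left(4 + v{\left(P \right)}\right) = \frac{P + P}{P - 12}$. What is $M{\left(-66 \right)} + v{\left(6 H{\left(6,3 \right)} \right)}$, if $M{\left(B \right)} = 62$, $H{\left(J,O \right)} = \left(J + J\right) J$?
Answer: $\frac{2066}{35} \approx 59.029$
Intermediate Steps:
$H{\left(J,O \right)} = 2 J^{2}$ ($H{\left(J,O \right)} = 2 J J = 2 J^{2}$)
$v{\left(P \right)} = -4 + \frac{P}{-12 + P}$ ($v{\left(P \right)} = -4 + \frac{\left(P + P\right) \frac{1}{P - 12}}{2} = -4 + \frac{2 P \frac{1}{-12 + P}}{2} = -4 + \frac{P}{-12 + P}$)
$M{\left(-66 \right)} + v{\left(6 H{\left(6,3 \right)} \right)} = 62 + \frac{3 \left(16 - 6 \cdot 2 \cdot 6^{2}\right)}{-12 + 6 \cdot 2 \cdot 6^{2}} = 62 + \frac{3 \left(16 - 6 \cdot 2 \cdot 36\right)}{-12 + 6 \cdot 2 \cdot 36} = 62 + \frac{3 \left(16 - 6 \cdot 72\right)}{-12 + 6 \cdot 72} = 62 + \frac{3 \left(16 - 432\right)}{-12 + 432} = 62 + \frac{3 \left(16 - 432\right)}{420} = 62 + 3 \cdot \frac{1}{420} \left(-416\right) = 62 - \frac{104}{35} = \frac{2066}{35}$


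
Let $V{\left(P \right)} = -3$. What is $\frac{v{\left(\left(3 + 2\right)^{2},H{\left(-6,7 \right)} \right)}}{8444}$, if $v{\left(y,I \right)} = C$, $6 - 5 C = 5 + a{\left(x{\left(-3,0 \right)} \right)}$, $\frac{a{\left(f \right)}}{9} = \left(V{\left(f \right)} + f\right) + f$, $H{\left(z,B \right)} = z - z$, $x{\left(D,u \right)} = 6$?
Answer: $- \frac{4}{2111} \approx -0.0018948$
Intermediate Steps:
$H{\left(z,B \right)} = 0$
$a{\left(f \right)} = -27 + 18 f$ ($a{\left(f \right)} = 9 \left(\left(-3 + f\right) + f\right) = 9 \left(-3 + 2 f\right) = -27 + 18 f$)
$C = -16$ ($C = \frac{6}{5} - \frac{5 + \left(-27 + 18 \cdot 6\right)}{5} = \frac{6}{5} - \frac{5 + \left(-27 + 108\right)}{5} = \frac{6}{5} - \frac{5 + 81}{5} = \frac{6}{5} - \frac{86}{5} = -16$)
$v{\left(y,I \right)} = -16$
$\frac{v{\left(\left(3 + 2\right)^{2},H{\left(-6,7 \right)} \right)}}{8444} = - \frac{16}{8444} = \left(-16\right) \frac{1}{8444} = - \frac{4}{2111}$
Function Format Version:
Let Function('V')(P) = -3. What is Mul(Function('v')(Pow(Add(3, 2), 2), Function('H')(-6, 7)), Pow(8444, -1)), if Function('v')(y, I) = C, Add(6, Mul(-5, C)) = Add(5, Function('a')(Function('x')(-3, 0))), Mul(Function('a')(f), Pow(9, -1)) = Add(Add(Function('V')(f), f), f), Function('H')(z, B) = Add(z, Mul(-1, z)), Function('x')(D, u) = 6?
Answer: Rational(-4, 2111) ≈ -0.0018948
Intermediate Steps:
Function('H')(z, B) = 0
Function('a')(f) = Add(-27, Mul(18, f)) (Function('a')(f) = Mul(9, Add(Add(-3, f), f)) = Mul(9, Add(-3, Mul(2, f))) = Add(-27, Mul(18, f)))
C = -16 (C = Add(Rational(6, 5), Mul(Rational(-1, 5), Add(5, Add(-27, Mul(18, 6))))) = Add(Rational(6, 5), Mul(Rational(-1, 5), Add(5, Add(-27, 108)))) = Add(Rational(6, 5), Mul(Rational(-1, 5), Add(5, 81))) = Add(Rational(6, 5), Mul(Rational(-1, 5), 86)) = Add(Rational(6, 5), Rational(-86, 5)) = -16)
Function('v')(y, I) = -16
Mul(Function('v')(Pow(Add(3, 2), 2), Function('H')(-6, 7)), Pow(8444, -1)) = Mul(-16, Pow(8444, -1)) = Mul(-16, Rational(1, 8444)) = Rational(-4, 2111)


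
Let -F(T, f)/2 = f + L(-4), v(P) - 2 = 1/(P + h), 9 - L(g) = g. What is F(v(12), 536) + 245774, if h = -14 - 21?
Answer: 244676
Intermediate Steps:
L(g) = 9 - g
h = -35
v(P) = 2 + 1/(-35 + P) (v(P) = 2 + 1/(P - 35) = 2 + 1/(-35 + P))
F(T, f) = -26 - 2*f (F(T, f) = -2*(f + (9 - 1*(-4))) = -2*(f + (9 + 4)) = -2*(f + 13) = -2*(13 + f) = -26 - 2*f)
F(v(12), 536) + 245774 = (-26 - 2*536) + 245774 = (-26 - 1072) + 245774 = -1098 + 245774 = 244676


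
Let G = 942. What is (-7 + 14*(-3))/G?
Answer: -49/942 ≈ -0.052017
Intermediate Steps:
(-7 + 14*(-3))/G = (-7 + 14*(-3))/942 = (-7 - 42)*(1/942) = -49*1/942 = -49/942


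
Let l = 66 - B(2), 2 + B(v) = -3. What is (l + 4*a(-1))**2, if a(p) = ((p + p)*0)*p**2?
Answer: 5041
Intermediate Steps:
B(v) = -5 (B(v) = -2 - 3 = -5)
l = 71 (l = 66 - 1*(-5) = 66 + 5 = 71)
a(p) = 0 (a(p) = ((2*p)*0)*p**2 = 0*p**2 = 0)
(l + 4*a(-1))**2 = (71 + 4*0)**2 = (71 + 0)**2 = 71**2 = 5041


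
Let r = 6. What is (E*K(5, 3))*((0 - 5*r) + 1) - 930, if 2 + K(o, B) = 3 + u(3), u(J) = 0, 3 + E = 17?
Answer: -1336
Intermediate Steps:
E = 14 (E = -3 + 17 = 14)
K(o, B) = 1 (K(o, B) = -2 + (3 + 0) = -2 + 3 = 1)
(E*K(5, 3))*((0 - 5*r) + 1) - 930 = (14*1)*((0 - 5*6) + 1) - 930 = 14*((0 - 30) + 1) - 930 = 14*(-30 + 1) - 930 = 14*(-29) - 930 = -406 - 930 = -1336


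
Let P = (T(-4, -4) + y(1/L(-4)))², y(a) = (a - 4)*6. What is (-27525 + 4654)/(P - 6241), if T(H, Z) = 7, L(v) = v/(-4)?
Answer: 22871/6120 ≈ 3.7371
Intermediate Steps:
L(v) = -v/4 (L(v) = v*(-¼) = -v/4)
y(a) = -24 + 6*a (y(a) = (-4 + a)*6 = -24 + 6*a)
P = 121 (P = (7 + (-24 + 6/((-¼*(-4)))))² = (7 + (-24 + 6/1))² = (7 + (-24 + 6*1))² = (7 + (-24 + 6))² = (7 - 18)² = (-11)² = 121)
(-27525 + 4654)/(P - 6241) = (-27525 + 4654)/(121 - 6241) = -22871/(-6120) = -22871*(-1/6120) = 22871/6120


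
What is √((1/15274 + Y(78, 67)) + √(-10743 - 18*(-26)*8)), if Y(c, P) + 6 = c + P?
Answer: √(32428030838 + 233295076*I*√6999)/15274 ≈ 12.273 + 3.4084*I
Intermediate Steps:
Y(c, P) = -6 + P + c (Y(c, P) = -6 + (c + P) = -6 + (P + c) = -6 + P + c)
√((1/15274 + Y(78, 67)) + √(-10743 - 18*(-26)*8)) = √((1/15274 + (-6 + 67 + 78)) + √(-10743 - 18*(-26)*8)) = √((1/15274 + 139) + √(-10743 + 468*8)) = √(2123087/15274 + √(-10743 + 3744)) = √(2123087/15274 + √(-6999)) = √(2123087/15274 + I*√6999)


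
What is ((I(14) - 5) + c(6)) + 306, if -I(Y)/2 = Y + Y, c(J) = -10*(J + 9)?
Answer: 95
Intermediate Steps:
c(J) = -90 - 10*J (c(J) = -10*(9 + J) = -90 - 10*J)
I(Y) = -4*Y (I(Y) = -2*(Y + Y) = -4*Y)
((I(14) - 5) + c(6)) + 306 = ((-4*14 - 5) + (-90 - 10*6)) + 306 = ((-56 - 5) + (-90 - 60)) + 306 = (-61 - 150) + 306 = -211 + 306 = 95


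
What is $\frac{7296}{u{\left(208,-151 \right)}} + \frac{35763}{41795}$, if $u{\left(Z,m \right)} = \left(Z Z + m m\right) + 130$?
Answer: $\frac{13703939}{14187795} \approx 0.9659$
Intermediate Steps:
$u{\left(Z,m \right)} = 130 + Z^{2} + m^{2}$ ($u{\left(Z,m \right)} = \left(Z^{2} + m^{2}\right) + 130 = 130 + Z^{2} + m^{2}$)
$\frac{7296}{u{\left(208,-151 \right)}} + \frac{35763}{41795} = \frac{7296}{130 + 208^{2} + \left(-151\right)^{2}} + \frac{35763}{41795} = \frac{7296}{130 + 43264 + 22801} + 35763 \cdot \frac{1}{41795} = \frac{7296}{66195} + \frac{2751}{3215} = 7296 \cdot \frac{1}{66195} + \frac{2751}{3215} = \frac{2432}{22065} + \frac{2751}{3215} = \frac{13703939}{14187795}$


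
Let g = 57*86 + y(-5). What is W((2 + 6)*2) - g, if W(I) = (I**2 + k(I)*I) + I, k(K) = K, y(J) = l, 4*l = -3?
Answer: -17493/4 ≈ -4373.3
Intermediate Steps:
l = -3/4 (l = (1/4)*(-3) = -3/4 ≈ -0.75000)
y(J) = -3/4
g = 19605/4 (g = 57*86 - 3/4 = 4902 - 3/4 = 19605/4 ≈ 4901.3)
W(I) = I + 2*I**2 (W(I) = (I**2 + I*I) + I = (I**2 + I**2) + I = 2*I**2 + I = I + 2*I**2)
W((2 + 6)*2) - g = ((2 + 6)*2)*(1 + 2*((2 + 6)*2)) - 1*19605/4 = (8*2)*(1 + 2*(8*2)) - 19605/4 = 16*(1 + 2*16) - 19605/4 = 16*(1 + 32) - 19605/4 = 16*33 - 19605/4 = 528 - 19605/4 = -17493/4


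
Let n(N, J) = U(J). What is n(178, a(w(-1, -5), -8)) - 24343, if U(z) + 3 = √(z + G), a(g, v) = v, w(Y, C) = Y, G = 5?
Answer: -24346 + I*√3 ≈ -24346.0 + 1.732*I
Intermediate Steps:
U(z) = -3 + √(5 + z) (U(z) = -3 + √(z + 5) = -3 + √(5 + z))
n(N, J) = -3 + √(5 + J)
n(178, a(w(-1, -5), -8)) - 24343 = (-3 + √(5 - 8)) - 24343 = (-3 + √(-3)) - 24343 = (-3 + I*√3) - 24343 = -24346 + I*√3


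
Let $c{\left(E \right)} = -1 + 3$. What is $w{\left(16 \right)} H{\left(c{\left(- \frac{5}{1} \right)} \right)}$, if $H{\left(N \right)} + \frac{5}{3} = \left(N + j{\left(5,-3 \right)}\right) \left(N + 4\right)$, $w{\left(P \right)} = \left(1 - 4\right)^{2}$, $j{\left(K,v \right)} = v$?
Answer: $-69$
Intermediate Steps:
$c{\left(E \right)} = 2$
$w{\left(P \right)} = 9$ ($w{\left(P \right)} = \left(-3\right)^{2} = 9$)
$H{\left(N \right)} = - \frac{5}{3} + \left(-3 + N\right) \left(4 + N\right)$ ($H{\left(N \right)} = - \frac{5}{3} + \left(N - 3\right) \left(N + 4\right) = - \frac{5}{3} + \left(-3 + N\right) \left(4 + N\right)$)
$w{\left(16 \right)} H{\left(c{\left(- \frac{5}{1} \right)} \right)} = 9 \left(- \frac{41}{3} + 2 + 2^{2}\right) = 9 \left(- \frac{41}{3} + 2 + 4\right) = 9 \left(- \frac{23}{3}\right) = -69$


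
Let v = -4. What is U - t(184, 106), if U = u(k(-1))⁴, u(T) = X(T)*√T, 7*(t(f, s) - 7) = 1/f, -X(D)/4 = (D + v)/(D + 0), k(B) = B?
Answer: 206070983/1288 ≈ 1.5999e+5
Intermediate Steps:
X(D) = -4*(-4 + D)/D (X(D) = -4*(D - 4)/(D + 0) = -4*(-4 + D)/D)
t(f, s) = 7 + 1/(7*f)
u(T) = √T*(-4 + 16/T) (u(T) = (-4 + 16/T)*√T = √T*(-4 + 16/T))
U = 160000 (U = (4*(4 - 1*(-1))/√(-1))⁴ = (4*(-I)*(4 + 1))⁴ = (4*(-I)*5)⁴ = (-20*I)⁴ = 160000)
U - t(184, 106) = 160000 - (7 + (⅐)/184) = 160000 - (7 + (⅐)*(1/184)) = 160000 - (7 + 1/1288) = 160000 - 1*9017/1288 = 160000 - 9017/1288 = 206070983/1288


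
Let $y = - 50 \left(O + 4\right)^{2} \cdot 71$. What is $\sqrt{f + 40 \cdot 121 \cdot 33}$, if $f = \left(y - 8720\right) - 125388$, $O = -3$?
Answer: $\sqrt{22062} \approx 148.53$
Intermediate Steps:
$y = -3550$ ($y = - 50 \left(-3 + 4\right)^{2} \cdot 71 = - 50 \cdot 1^{2} \cdot 71 = \left(-50\right) 1 \cdot 71 = \left(-50\right) 71 = -3550$)
$f = -137658$ ($f = \left(-3550 - 8720\right) - 125388 = -12270 - 125388 = -137658$)
$\sqrt{f + 40 \cdot 121 \cdot 33} = \sqrt{-137658 + 40 \cdot 121 \cdot 33} = \sqrt{-137658 + 4840 \cdot 33} = \sqrt{-137658 + 159720} = \sqrt{22062}$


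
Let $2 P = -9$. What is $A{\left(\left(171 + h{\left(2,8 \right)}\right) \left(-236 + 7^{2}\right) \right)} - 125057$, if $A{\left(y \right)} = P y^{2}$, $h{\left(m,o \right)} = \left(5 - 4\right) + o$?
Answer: $-5098605257$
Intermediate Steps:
$P = - \frac{9}{2}$ ($P = \frac{1}{2} \left(-9\right) = - \frac{9}{2} \approx -4.5$)
$h{\left(m,o \right)} = 1 + o$
$A{\left(y \right)} = - \frac{9 y^{2}}{2}$
$A{\left(\left(171 + h{\left(2,8 \right)}\right) \left(-236 + 7^{2}\right) \right)} - 125057 = - \frac{9 \left(\left(171 + \left(1 + 8\right)\right) \left(-236 + 7^{2}\right)\right)^{2}}{2} - 125057 = - \frac{9 \left(\left(171 + 9\right) \left(-236 + 49\right)\right)^{2}}{2} - 125057 = - \frac{9 \left(180 \left(-187\right)\right)^{2}}{2} - 125057 = - \frac{9 \left(-33660\right)^{2}}{2} - 125057 = \left(- \frac{9}{2}\right) 1132995600 - 125057 = -5098480200 - 125057 = -5098605257$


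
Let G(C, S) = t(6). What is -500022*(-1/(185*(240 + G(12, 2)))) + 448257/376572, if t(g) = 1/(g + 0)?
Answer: 416421433283/33462815540 ≈ 12.444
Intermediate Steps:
t(g) = 1/g
G(C, S) = ⅙ (G(C, S) = 1/6 = ⅙)
-500022*(-1/(185*(240 + G(12, 2)))) + 448257/376572 = -500022*(-1/(185*(240 + ⅙))) + 448257/376572 = -500022/((-185*1441/6)) + 448257*(1/376572) = -500022/(-266585/6) + 149419/125524 = -500022*(-6/266585) + 149419/125524 = 3000132/266585 + 149419/125524 = 416421433283/33462815540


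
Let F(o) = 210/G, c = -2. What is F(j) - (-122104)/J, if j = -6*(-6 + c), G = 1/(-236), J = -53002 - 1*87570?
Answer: -1741717606/35143 ≈ -49561.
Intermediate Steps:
J = -140572 (J = -53002 - 87570 = -140572)
G = -1/236 ≈ -0.0042373
j = 48 (j = -6*(-6 - 2) = -6*(-8) = 48)
F(o) = -49560 (F(o) = 210/(-1/236) = 210*(-236) = -49560)
F(j) - (-122104)/J = -49560 - (-122104)/(-140572) = -49560 - (-122104)*(-1)/140572 = -49560 - 1*30526/35143 = -49560 - 30526/35143 = -1741717606/35143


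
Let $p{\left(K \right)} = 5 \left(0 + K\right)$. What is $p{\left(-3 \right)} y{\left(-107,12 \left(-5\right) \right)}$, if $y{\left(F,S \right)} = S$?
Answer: $900$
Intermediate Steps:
$p{\left(K \right)} = 5 K$
$p{\left(-3 \right)} y{\left(-107,12 \left(-5\right) \right)} = 5 \left(-3\right) 12 \left(-5\right) = \left(-15\right) \left(-60\right) = 900$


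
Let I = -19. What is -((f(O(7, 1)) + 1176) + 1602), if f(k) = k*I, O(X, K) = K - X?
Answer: -2892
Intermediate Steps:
f(k) = -19*k (f(k) = k*(-19) = -19*k)
-((f(O(7, 1)) + 1176) + 1602) = -((-19*(1 - 1*7) + 1176) + 1602) = -((-19*(1 - 7) + 1176) + 1602) = -((-19*(-6) + 1176) + 1602) = -((114 + 1176) + 1602) = -(1290 + 1602) = -1*2892 = -2892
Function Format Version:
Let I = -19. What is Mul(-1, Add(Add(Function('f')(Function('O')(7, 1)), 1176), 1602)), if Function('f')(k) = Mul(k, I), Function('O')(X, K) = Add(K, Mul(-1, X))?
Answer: -2892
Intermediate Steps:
Function('f')(k) = Mul(-19, k) (Function('f')(k) = Mul(k, -19) = Mul(-19, k))
Mul(-1, Add(Add(Function('f')(Function('O')(7, 1)), 1176), 1602)) = Mul(-1, Add(Add(Mul(-19, Add(1, Mul(-1, 7))), 1176), 1602)) = Mul(-1, Add(Add(Mul(-19, Add(1, -7)), 1176), 1602)) = Mul(-1, Add(Add(Mul(-19, -6), 1176), 1602)) = Mul(-1, Add(Add(114, 1176), 1602)) = Mul(-1, Add(1290, 1602)) = Mul(-1, 2892) = -2892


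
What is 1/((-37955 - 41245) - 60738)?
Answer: -1/139938 ≈ -7.1460e-6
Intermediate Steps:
1/((-37955 - 41245) - 60738) = 1/(-79200 - 60738) = 1/(-139938) = -1/139938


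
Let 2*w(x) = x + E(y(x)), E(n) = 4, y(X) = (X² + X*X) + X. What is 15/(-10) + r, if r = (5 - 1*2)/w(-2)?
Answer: 3/2 ≈ 1.5000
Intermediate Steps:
y(X) = X + 2*X² (y(X) = (X² + X²) + X = 2*X² + X = X + 2*X²)
w(x) = 2 + x/2 (w(x) = (x + 4)/2 = (4 + x)/2 = 2 + x/2)
r = 3 (r = (5 - 1*2)/(2 + (½)*(-2)) = (5 - 2)/(2 - 1) = 3/1 = 3*1 = 3)
15/(-10) + r = 15/(-10) + 3 = -⅒*15 + 3 = -3/2 + 3 = 3/2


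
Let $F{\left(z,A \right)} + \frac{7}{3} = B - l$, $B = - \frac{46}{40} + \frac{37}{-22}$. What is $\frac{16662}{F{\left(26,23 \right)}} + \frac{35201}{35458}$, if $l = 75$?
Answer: $- \frac{388066339651}{1876047322} \approx -206.85$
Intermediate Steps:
$B = - \frac{623}{220}$ ($B = \left(-46\right) \frac{1}{40} + 37 \left(- \frac{1}{22}\right) = - \frac{23}{20} - \frac{37}{22} = - \frac{623}{220} \approx -2.8318$)
$F{\left(z,A \right)} = - \frac{52909}{660}$ ($F{\left(z,A \right)} = - \frac{7}{3} - \frac{17123}{220} = - \frac{52909}{660}$)
$\frac{16662}{F{\left(26,23 \right)}} + \frac{35201}{35458} = \frac{16662}{- \frac{52909}{660}} + \frac{35201}{35458} = 16662 \left(- \frac{660}{52909}\right) + 35201 \cdot \frac{1}{35458} = - \frac{10996920}{52909} + \frac{35201}{35458} = - \frac{388066339651}{1876047322}$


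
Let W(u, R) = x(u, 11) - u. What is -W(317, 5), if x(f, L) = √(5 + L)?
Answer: 313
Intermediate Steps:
W(u, R) = 4 - u (W(u, R) = √(5 + 11) - u = √16 - u = 4 - u)
-W(317, 5) = -(4 - 1*317) = -(4 - 317) = -1*(-313) = 313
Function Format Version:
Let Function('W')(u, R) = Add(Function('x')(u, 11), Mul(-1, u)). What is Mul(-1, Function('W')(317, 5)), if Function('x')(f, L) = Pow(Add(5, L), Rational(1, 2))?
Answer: 313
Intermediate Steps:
Function('W')(u, R) = Add(4, Mul(-1, u)) (Function('W')(u, R) = Add(Pow(Add(5, 11), Rational(1, 2)), Mul(-1, u)) = Add(Pow(16, Rational(1, 2)), Mul(-1, u)) = Add(4, Mul(-1, u)))
Mul(-1, Function('W')(317, 5)) = Mul(-1, Add(4, Mul(-1, 317))) = Mul(-1, Add(4, -317)) = Mul(-1, -313) = 313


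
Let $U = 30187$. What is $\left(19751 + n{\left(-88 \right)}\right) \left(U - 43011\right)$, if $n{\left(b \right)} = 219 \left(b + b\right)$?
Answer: $241001432$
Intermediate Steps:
$n{\left(b \right)} = 438 b$ ($n{\left(b \right)} = 219 \cdot 2 b = 438 b$)
$\left(19751 + n{\left(-88 \right)}\right) \left(U - 43011\right) = \left(19751 + 438 \left(-88\right)\right) \left(30187 - 43011\right) = \left(19751 - 38544\right) \left(-12824\right) = \left(-18793\right) \left(-12824\right) = 241001432$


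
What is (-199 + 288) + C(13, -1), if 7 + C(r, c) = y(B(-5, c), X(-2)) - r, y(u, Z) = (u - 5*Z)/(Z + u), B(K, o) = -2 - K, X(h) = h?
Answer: 82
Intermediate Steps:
y(u, Z) = (u - 5*Z)/(Z + u)
C(r, c) = 6 - r (C(r, c) = -7 + (((-2 - 1*(-5)) - 5*(-2))/(-2 + (-2 - 1*(-5))) - r) = -7 + (((-2 + 5) + 10)/(-2 + (-2 + 5)) - r) = -7 + ((3 + 10)/(-2 + 3) - r) = -7 + (13/1 - r) = -7 + (1*13 - r) = -7 + (13 - r) = 6 - r)
(-199 + 288) + C(13, -1) = (-199 + 288) + (6 - 1*13) = 89 + (6 - 13) = 89 - 7 = 82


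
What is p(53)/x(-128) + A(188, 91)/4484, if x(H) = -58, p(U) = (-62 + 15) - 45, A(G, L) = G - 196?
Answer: 51508/32509 ≈ 1.5844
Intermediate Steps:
A(G, L) = -196 + G
p(U) = -92 (p(U) = -47 - 45 = -92)
p(53)/x(-128) + A(188, 91)/4484 = -92/(-58) + (-196 + 188)/4484 = -92*(-1/58) - 8*1/4484 = 46/29 - 2/1121 = 51508/32509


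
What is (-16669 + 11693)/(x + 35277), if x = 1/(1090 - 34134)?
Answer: -164426944/1165693187 ≈ -0.14106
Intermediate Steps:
x = -1/33044 (x = 1/(-33044) = -1/33044 ≈ -3.0263e-5)
(-16669 + 11693)/(x + 35277) = (-16669 + 11693)/(-1/33044 + 35277) = -4976/1165693187/33044 = -4976*33044/1165693187 = -164426944/1165693187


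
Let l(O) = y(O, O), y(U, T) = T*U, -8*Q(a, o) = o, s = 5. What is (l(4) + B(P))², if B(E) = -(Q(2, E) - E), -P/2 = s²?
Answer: 25921/16 ≈ 1620.1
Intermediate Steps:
Q(a, o) = -o/8
P = -50 (P = -2*5² = -2*25 = -50)
l(O) = O² (l(O) = O*O = O²)
B(E) = 9*E/8 (B(E) = -(-E/8 - E) = -(-9)*E/8 = 9*E/8)
(l(4) + B(P))² = (4² + (9/8)*(-50))² = (16 - 225/4)² = (-161/4)² = 25921/16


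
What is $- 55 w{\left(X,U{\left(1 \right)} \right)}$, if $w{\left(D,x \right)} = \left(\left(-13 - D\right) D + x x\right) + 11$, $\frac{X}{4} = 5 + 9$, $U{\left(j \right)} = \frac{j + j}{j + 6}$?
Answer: $\frac{10383615}{49} \approx 2.1191 \cdot 10^{5}$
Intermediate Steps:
$U{\left(j \right)} = \frac{2 j}{6 + j}$
$X = 56$ ($X = 4 \left(5 + 9\right) = 4 \cdot 14 = 56$)
$w{\left(D,x \right)} = 11 + x^{2} + D \left(-13 - D\right)$ ($w{\left(D,x \right)} = \left(D \left(-13 - D\right) + x^{2}\right) + 11 = \left(x^{2} + D \left(-13 - D\right)\right) + 11 = 11 + x^{2} + D \left(-13 - D\right)$)
$- 55 w{\left(X,U{\left(1 \right)} \right)} = - 55 \left(11 + \left(2 \cdot 1 \frac{1}{6 + 1}\right)^{2} - 56^{2} - 728\right) = - 55 \left(11 + \left(2 \cdot 1 \cdot \frac{1}{7}\right)^{2} - 3136 - 728\right) = - 55 \left(11 + \left(\frac{2}{7}\right)^{2} - 3136 - 728\right) = - 55 \left(11 + \frac{4}{49} - 3136 - 728\right) = \left(-55\right) \left(- \frac{188793}{49}\right) = \frac{10383615}{49}$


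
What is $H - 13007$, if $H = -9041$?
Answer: $-22048$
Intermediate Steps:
$H - 13007 = -9041 - 13007 = -22048$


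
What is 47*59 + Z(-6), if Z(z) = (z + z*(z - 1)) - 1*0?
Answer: 2809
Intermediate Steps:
Z(z) = z + z*(-1 + z) (Z(z) = (z + z*(-1 + z)) + 0 = z + z*(-1 + z))
47*59 + Z(-6) = 47*59 + (-6)² = 2773 + 36 = 2809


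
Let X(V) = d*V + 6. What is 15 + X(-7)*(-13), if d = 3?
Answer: 210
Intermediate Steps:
X(V) = 6 + 3*V (X(V) = 3*V + 6 = 6 + 3*V)
15 + X(-7)*(-13) = 15 + (6 + 3*(-7))*(-13) = 15 + (6 - 21)*(-13) = 15 - 15*(-13) = 15 + 195 = 210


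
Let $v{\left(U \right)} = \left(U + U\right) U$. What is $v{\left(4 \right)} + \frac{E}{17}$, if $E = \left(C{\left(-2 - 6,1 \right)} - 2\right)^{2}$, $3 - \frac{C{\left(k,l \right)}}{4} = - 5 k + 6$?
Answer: $\frac{30820}{17} \approx 1812.9$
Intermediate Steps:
$v{\left(U \right)} = 2 U^{2}$ ($v{\left(U \right)} = 2 U U = 2 U^{2}$)
$C{\left(k,l \right)} = -12 + 20 k$ ($C{\left(k,l \right)} = 12 - 4 \left(- 5 k + 6\right) = 12 - 4 \left(6 - 5 k\right) = 12 + \left(-24 + 20 k\right) = -12 + 20 k$)
$E = 30276$ ($E = \left(\left(-12 + 20 \left(-2 - 6\right)\right) - 2\right)^{2} = \left(\left(-12 + 20 \left(-8\right)\right) - 2\right)^{2} = \left(\left(-12 - 160\right) - 2\right)^{2} = \left(-172 - 2\right)^{2} = \left(-174\right)^{2} = 30276$)
$v{\left(4 \right)} + \frac{E}{17} = 2 \cdot 4^{2} + \frac{1}{17} \cdot 30276 = 2 \cdot 16 + \frac{1}{17} \cdot 30276 = 32 + \frac{30276}{17} = \frac{30820}{17}$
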